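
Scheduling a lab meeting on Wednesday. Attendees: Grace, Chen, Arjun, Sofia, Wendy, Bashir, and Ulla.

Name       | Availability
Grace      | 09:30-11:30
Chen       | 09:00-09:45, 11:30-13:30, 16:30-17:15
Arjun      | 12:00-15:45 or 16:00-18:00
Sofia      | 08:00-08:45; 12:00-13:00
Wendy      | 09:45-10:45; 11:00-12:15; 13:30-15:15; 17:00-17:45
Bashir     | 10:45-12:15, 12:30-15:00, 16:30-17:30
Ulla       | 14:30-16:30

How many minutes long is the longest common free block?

Grace ∩ Chen: 09:30-09:45.
Grace ∩ Chen ∩ Arjun: ∅.
Grace ∩ Chen ∩ Arjun ∩ Sofia: ∅.
Grace ∩ Chen ∩ Arjun ∩ Sofia ∩ Wendy: ∅.
Grace ∩ Chen ∩ Arjun ∩ Sofia ∩ Wendy ∩ Bashir: ∅.
Grace ∩ Chen ∩ Arjun ∩ Sofia ∩ Wendy ∩ Bashir ∩ Ulla: ∅.
There is no time when everyone is free.
No common window exists, so the longest block is 0 minutes.

0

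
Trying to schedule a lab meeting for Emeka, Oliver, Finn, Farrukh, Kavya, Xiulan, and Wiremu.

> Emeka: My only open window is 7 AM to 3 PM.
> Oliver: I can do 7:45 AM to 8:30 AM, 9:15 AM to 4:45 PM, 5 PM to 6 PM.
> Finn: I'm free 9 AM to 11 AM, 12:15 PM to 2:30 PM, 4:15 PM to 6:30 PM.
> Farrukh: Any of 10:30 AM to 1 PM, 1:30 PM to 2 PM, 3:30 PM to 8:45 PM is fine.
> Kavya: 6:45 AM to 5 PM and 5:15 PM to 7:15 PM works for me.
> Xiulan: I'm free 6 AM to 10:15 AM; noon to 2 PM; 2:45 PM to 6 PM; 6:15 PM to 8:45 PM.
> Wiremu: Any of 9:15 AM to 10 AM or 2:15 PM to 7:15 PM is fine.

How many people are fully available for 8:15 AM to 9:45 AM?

Emeka, Kavya, and Xiulan can make the full 08:15-09:45 slot — that's 3.

3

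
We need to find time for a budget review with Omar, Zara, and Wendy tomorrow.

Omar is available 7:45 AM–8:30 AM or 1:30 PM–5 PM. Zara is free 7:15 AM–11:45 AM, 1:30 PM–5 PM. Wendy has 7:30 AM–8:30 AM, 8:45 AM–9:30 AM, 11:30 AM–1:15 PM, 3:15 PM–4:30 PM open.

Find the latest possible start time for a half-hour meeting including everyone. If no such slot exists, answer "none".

Omar ∩ Zara: 07:45-08:30, 13:30-17:00.
Omar ∩ Zara ∩ Wendy: 07:45-08:30, 15:15-16:30.
The last common window of at least 30 minutes is 15:15-16:30; a 30-minute meeting can start as late as 16:00 and still end by 16:30.

16:00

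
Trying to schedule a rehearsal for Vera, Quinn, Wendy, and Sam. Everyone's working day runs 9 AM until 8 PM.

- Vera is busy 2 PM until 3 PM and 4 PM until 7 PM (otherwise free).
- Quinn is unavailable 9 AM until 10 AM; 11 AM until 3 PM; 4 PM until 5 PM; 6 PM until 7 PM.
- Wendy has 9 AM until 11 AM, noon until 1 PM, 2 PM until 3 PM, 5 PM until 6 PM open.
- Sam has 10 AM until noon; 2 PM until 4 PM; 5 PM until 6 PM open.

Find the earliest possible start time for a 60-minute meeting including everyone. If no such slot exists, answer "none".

10:00

Vera free: 09:00-14:00, 15:00-16:00, 19:00-20:00 (invert busy blocks within the working day).
Quinn free: 10:00-11:00, 15:00-16:00, 17:00-18:00, 19:00-20:00 (invert busy blocks within the working day).
Wendy free: 09:00-11:00, 12:00-13:00, 14:00-15:00, 17:00-18:00.
Sam free: 10:00-12:00, 14:00-16:00, 17:00-18:00.
Vera ∩ Quinn: 10:00-11:00, 15:00-16:00, 19:00-20:00.
Vera ∩ Quinn ∩ Wendy: 10:00-11:00.
Vera ∩ Quinn ∩ Wendy ∩ Sam: 10:00-11:00.
The first common window of at least 60 minutes is 10:00-11:00, so the earliest start is 10:00.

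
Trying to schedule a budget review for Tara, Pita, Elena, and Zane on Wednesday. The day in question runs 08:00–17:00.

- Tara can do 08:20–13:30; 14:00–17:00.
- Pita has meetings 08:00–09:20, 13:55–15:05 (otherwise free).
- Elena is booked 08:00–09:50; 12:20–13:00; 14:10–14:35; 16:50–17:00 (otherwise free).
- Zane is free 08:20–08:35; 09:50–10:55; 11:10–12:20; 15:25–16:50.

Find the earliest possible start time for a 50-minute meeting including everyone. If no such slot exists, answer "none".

Tara free: 08:20-13:30, 14:00-17:00.
Pita free: 09:20-13:55, 15:05-17:00 (invert busy blocks within the working day).
Elena free: 09:50-12:20, 13:00-14:10, 14:35-16:50 (invert busy blocks within the working day).
Zane free: 08:20-08:35, 09:50-10:55, 11:10-12:20, 15:25-16:50.
Tara ∩ Pita: 09:20-13:30, 15:05-17:00.
Tara ∩ Pita ∩ Elena: 09:50-12:20, 13:00-13:30, 15:05-16:50.
Tara ∩ Pita ∩ Elena ∩ Zane: 09:50-10:55, 11:10-12:20, 15:25-16:50.
The first common window of at least 50 minutes is 09:50-10:55, so the earliest start is 09:50.

09:50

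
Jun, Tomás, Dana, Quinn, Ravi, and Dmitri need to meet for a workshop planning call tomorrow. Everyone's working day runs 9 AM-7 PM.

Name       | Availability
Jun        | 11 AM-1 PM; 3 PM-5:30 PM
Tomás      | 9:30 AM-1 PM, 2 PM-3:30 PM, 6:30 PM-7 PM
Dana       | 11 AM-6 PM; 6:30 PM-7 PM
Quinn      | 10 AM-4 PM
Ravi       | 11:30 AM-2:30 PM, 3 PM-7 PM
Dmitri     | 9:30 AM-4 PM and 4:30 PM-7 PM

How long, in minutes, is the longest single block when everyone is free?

Jun ∩ Tomás: 11:00-13:00, 15:00-15:30.
Jun ∩ Tomás ∩ Dana: 11:00-13:00, 15:00-15:30.
Jun ∩ Tomás ∩ Dana ∩ Quinn: 11:00-13:00, 15:00-15:30.
Jun ∩ Tomás ∩ Dana ∩ Quinn ∩ Ravi: 11:30-13:00, 15:00-15:30.
Jun ∩ Tomás ∩ Dana ∩ Quinn ∩ Ravi ∩ Dmitri: 11:30-13:00, 15:00-15:30.
Those are the intersection windows.
The longest is 11:30-13:00 at 90 minutes.

90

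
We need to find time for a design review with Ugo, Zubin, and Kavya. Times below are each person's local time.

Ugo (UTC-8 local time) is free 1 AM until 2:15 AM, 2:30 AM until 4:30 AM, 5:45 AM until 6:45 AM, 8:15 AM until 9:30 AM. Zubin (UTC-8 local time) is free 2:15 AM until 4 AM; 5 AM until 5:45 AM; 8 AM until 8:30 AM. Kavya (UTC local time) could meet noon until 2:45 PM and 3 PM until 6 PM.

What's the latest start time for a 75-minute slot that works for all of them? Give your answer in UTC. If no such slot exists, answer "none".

none

Ugo in UTC: 09:00-10:15, 10:30-12:30, 13:45-14:45, 16:15-17:30 (add 8h to convert from UTC-8).
Zubin in UTC: 10:15-12:00, 13:00-13:45, 16:00-16:30 (add 8h to convert from UTC-8).
Kavya in UTC: 12:00-14:45, 15:00-18:00.
Ugo ∩ Zubin: 10:30-12:00, 16:15-16:30.
Ugo ∩ Zubin ∩ Kavya: 16:15-16:30.
No common window is at least 75 minutes long.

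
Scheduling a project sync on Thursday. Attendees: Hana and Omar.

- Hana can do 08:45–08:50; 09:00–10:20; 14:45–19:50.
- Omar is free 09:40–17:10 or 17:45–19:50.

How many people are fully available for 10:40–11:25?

1

Omar can make the full 10:40-11:25 slot — that's 1.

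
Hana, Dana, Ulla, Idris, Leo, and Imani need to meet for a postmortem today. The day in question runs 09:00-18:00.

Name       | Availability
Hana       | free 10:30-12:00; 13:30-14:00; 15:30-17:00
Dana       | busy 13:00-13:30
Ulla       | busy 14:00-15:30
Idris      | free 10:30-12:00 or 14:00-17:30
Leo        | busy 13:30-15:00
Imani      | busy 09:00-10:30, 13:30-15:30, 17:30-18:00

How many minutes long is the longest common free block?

90

Hana free: 10:30-12:00, 13:30-14:00, 15:30-17:00.
Dana free: 09:00-13:00, 13:30-18:00 (invert busy blocks within the working day).
Ulla free: 09:00-14:00, 15:30-18:00 (invert busy blocks within the working day).
Idris free: 10:30-12:00, 14:00-17:30.
Leo free: 09:00-13:30, 15:00-18:00 (invert busy blocks within the working day).
Imani free: 10:30-13:30, 15:30-17:30 (invert busy blocks within the working day).
Hana ∩ Dana: 10:30-12:00, 13:30-14:00, 15:30-17:00.
Hana ∩ Dana ∩ Ulla: 10:30-12:00, 13:30-14:00, 15:30-17:00.
Hana ∩ Dana ∩ Ulla ∩ Idris: 10:30-12:00, 15:30-17:00.
Hana ∩ Dana ∩ Ulla ∩ Idris ∩ Leo: 10:30-12:00, 15:30-17:00.
Hana ∩ Dana ∩ Ulla ∩ Idris ∩ Leo ∩ Imani: 10:30-12:00, 15:30-17:00.
The longest is 10:30-12:00 at 90 minutes.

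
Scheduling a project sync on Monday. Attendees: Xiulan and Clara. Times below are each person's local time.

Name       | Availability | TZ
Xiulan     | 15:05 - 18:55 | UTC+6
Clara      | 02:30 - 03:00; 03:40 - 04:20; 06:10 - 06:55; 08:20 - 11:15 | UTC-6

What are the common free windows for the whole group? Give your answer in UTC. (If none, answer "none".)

09:40-10:20, 12:10-12:55

Xiulan in UTC: 09:05-12:55 (subtract 6h to convert from UTC+6).
Clara in UTC: 08:30-09:00, 09:40-10:20, 12:10-12:55, 14:20-17:15 (add 6h to convert from UTC-6).
Xiulan ∩ Clara: 09:40-10:20, 12:10-12:55.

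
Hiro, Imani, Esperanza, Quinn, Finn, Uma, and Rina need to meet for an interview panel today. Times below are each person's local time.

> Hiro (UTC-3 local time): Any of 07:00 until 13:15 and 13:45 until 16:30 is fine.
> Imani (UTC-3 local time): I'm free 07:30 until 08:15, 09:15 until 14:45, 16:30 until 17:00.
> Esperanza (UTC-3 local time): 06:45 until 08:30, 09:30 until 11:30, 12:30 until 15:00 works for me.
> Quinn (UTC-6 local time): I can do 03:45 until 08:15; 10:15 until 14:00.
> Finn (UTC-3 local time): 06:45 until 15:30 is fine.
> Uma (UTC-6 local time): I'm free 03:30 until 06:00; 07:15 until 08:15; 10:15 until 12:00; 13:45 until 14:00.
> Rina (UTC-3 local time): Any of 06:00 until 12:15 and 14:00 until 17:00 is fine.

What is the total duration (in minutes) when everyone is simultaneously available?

Hiro in UTC: 10:00-16:15, 16:45-19:30 (add 3h to convert from UTC-3).
Imani in UTC: 10:30-11:15, 12:15-17:45, 19:30-20:00 (add 3h to convert from UTC-3).
Esperanza in UTC: 09:45-11:30, 12:30-14:30, 15:30-18:00 (add 3h to convert from UTC-3).
Quinn in UTC: 09:45-14:15, 16:15-20:00 (add 6h to convert from UTC-6).
Finn in UTC: 09:45-18:30 (add 3h to convert from UTC-3).
Uma in UTC: 09:30-12:00, 13:15-14:15, 16:15-18:00, 19:45-20:00 (add 6h to convert from UTC-6).
Rina in UTC: 09:00-15:15, 17:00-20:00 (add 3h to convert from UTC-3).
Hiro ∩ Imani: 10:30-11:15, 12:15-16:15, 16:45-17:45.
Hiro ∩ Imani ∩ Esperanza: 10:30-11:15, 12:30-14:30, 15:30-16:15, 16:45-17:45.
Hiro ∩ Imani ∩ Esperanza ∩ Quinn: 10:30-11:15, 12:30-14:15, 16:45-17:45.
Hiro ∩ Imani ∩ Esperanza ∩ Quinn ∩ Finn: 10:30-11:15, 12:30-14:15, 16:45-17:45.
Hiro ∩ Imani ∩ Esperanza ∩ Quinn ∩ Finn ∩ Uma: 10:30-11:15, 13:15-14:15, 16:45-17:45.
Hiro ∩ Imani ∩ Esperanza ∩ Quinn ∩ Finn ∩ Uma ∩ Rina: 10:30-11:15, 13:15-14:15, 17:00-17:45.
Summing the common windows: 45 + 60 + 45 = 150 minutes.

150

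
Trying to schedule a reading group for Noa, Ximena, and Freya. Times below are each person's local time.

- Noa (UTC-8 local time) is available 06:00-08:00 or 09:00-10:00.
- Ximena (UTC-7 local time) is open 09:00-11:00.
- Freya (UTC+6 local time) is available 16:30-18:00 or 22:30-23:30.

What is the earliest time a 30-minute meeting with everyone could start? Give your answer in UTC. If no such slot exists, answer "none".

Noa in UTC: 14:00-16:00, 17:00-18:00 (add 8h to convert from UTC-8).
Ximena in UTC: 16:00-18:00 (add 7h to convert from UTC-7).
Freya in UTC: 10:30-12:00, 16:30-17:30 (subtract 6h to convert from UTC+6).
Noa ∩ Ximena: 17:00-18:00.
Noa ∩ Ximena ∩ Freya: 17:00-17:30.
Those are the intersection windows.
The first common window of at least 30 minutes is 17:00-17:30, so the earliest start is 17:00.

17:00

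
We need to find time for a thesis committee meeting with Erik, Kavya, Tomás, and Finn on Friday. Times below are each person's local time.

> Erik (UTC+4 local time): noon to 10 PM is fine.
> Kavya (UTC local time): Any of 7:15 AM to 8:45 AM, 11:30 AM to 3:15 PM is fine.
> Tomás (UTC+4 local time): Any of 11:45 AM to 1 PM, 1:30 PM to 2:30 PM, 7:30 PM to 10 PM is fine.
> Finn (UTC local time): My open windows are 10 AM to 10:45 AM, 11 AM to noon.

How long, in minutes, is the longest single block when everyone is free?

Erik in UTC: 08:00-18:00 (subtract 4h to convert from UTC+4).
Kavya in UTC: 07:15-08:45, 11:30-15:15.
Tomás in UTC: 07:45-09:00, 09:30-10:30, 15:30-18:00 (subtract 4h to convert from UTC+4).
Finn in UTC: 10:00-10:45, 11:00-12:00.
Erik ∩ Kavya: 08:00-08:45, 11:30-15:15.
Erik ∩ Kavya ∩ Tomás: 08:00-08:45.
Erik ∩ Kavya ∩ Tomás ∩ Finn: ∅.
There is no time when everyone is free.
No common window exists, so the longest block is 0 minutes.

0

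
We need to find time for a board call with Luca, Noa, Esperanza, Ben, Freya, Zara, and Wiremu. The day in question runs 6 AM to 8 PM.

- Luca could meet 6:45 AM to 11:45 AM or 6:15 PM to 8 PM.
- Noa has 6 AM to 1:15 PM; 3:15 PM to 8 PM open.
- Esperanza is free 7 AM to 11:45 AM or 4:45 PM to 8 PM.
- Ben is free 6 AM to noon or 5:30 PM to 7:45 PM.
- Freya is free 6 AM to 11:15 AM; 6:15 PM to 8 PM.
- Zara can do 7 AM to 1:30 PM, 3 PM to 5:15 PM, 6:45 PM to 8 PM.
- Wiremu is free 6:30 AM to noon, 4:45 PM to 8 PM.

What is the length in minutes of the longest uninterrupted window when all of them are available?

255

Luca ∩ Noa: 06:45-11:45, 18:15-20:00.
Luca ∩ Noa ∩ Esperanza: 07:00-11:45, 18:15-20:00.
Luca ∩ Noa ∩ Esperanza ∩ Ben: 07:00-11:45, 18:15-19:45.
Luca ∩ Noa ∩ Esperanza ∩ Ben ∩ Freya: 07:00-11:15, 18:15-19:45.
Luca ∩ Noa ∩ Esperanza ∩ Ben ∩ Freya ∩ Zara: 07:00-11:15, 18:45-19:45.
Luca ∩ Noa ∩ Esperanza ∩ Ben ∩ Freya ∩ Zara ∩ Wiremu: 07:00-11:15, 18:45-19:45.
So the common availability across everyone is 07:00-11:15, 18:45-19:45.
The longest is 07:00-11:15 at 255 minutes.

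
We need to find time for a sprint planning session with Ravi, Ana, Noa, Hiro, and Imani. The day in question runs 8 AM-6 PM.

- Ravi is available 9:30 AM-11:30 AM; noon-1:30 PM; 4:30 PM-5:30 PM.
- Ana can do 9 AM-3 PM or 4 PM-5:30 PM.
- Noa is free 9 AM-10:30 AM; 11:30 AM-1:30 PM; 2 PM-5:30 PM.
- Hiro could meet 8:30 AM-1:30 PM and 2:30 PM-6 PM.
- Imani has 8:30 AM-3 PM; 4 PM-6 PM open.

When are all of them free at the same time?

Ravi ∩ Ana: 09:30-11:30, 12:00-13:30, 16:30-17:30.
Ravi ∩ Ana ∩ Noa: 09:30-10:30, 12:00-13:30, 16:30-17:30.
Ravi ∩ Ana ∩ Noa ∩ Hiro: 09:30-10:30, 12:00-13:30, 16:30-17:30.
Ravi ∩ Ana ∩ Noa ∩ Hiro ∩ Imani: 09:30-10:30, 12:00-13:30, 16:30-17:30.

09:30-10:30, 12:00-13:30, 16:30-17:30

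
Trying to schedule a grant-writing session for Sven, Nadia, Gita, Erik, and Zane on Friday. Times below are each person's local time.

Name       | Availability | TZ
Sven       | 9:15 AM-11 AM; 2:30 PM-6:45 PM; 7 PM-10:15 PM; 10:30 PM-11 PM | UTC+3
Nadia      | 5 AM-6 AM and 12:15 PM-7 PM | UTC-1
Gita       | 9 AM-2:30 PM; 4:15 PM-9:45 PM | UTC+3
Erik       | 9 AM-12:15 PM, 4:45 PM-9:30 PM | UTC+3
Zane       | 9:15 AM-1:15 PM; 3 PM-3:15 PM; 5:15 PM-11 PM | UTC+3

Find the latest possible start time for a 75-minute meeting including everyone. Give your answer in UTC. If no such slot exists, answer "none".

17:15

Sven in UTC: 06:15-08:00, 11:30-15:45, 16:00-19:15, 19:30-20:00 (subtract 3h to convert from UTC+3).
Nadia in UTC: 06:00-07:00, 13:15-20:00 (add 1h to convert from UTC-1).
Gita in UTC: 06:00-11:30, 13:15-18:45 (subtract 3h to convert from UTC+3).
Erik in UTC: 06:00-09:15, 13:45-18:30 (subtract 3h to convert from UTC+3).
Zane in UTC: 06:15-10:15, 12:00-12:15, 14:15-20:00 (subtract 3h to convert from UTC+3).
Sven ∩ Nadia: 06:15-07:00, 13:15-15:45, 16:00-19:15, 19:30-20:00.
Sven ∩ Nadia ∩ Gita: 06:15-07:00, 13:15-15:45, 16:00-18:45.
Sven ∩ Nadia ∩ Gita ∩ Erik: 06:15-07:00, 13:45-15:45, 16:00-18:30.
Sven ∩ Nadia ∩ Gita ∩ Erik ∩ Zane: 06:15-07:00, 14:15-15:45, 16:00-18:30.
Those are the intersection windows.
The last common window of at least 75 minutes is 16:00-18:30; a 75-minute meeting can start as late as 17:15 and still end by 18:30.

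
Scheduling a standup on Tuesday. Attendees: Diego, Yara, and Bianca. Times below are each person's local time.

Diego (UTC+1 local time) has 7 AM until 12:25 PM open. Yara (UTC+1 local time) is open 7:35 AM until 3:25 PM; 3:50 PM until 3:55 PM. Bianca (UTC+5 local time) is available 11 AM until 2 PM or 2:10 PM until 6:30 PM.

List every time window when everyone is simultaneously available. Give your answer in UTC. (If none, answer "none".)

06:35-09:00, 09:10-11:25

Diego in UTC: 06:00-11:25 (subtract 1h to convert from UTC+1).
Yara in UTC: 06:35-14:25, 14:50-14:55 (subtract 1h to convert from UTC+1).
Bianca in UTC: 06:00-09:00, 09:10-13:30 (subtract 5h to convert from UTC+5).
Diego ∩ Yara: 06:35-11:25.
Diego ∩ Yara ∩ Bianca: 06:35-09:00, 09:10-11:25.
Those are the intersection windows.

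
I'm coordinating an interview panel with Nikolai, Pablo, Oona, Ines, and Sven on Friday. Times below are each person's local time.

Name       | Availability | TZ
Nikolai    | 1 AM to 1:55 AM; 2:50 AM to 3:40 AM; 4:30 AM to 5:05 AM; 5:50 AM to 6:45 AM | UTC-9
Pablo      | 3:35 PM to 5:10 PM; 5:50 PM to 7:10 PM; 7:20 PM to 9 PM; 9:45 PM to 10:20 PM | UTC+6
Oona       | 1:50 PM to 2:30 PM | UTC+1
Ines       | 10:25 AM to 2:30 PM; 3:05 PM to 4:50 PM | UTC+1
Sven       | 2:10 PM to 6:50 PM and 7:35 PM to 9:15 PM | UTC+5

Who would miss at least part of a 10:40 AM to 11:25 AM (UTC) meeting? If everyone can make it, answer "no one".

Nikolai, Oona, Pablo

Nikolai in UTC: 10:00-10:55, 11:50-12:40, 13:30-14:05, 14:50-15:45 (add 9h to convert from UTC-9).
Pablo in UTC: 09:35-11:10, 11:50-13:10, 13:20-15:00, 15:45-16:20 (subtract 6h to convert from UTC+6).
Oona in UTC: 12:50-13:30 (subtract 1h to convert from UTC+1).
Ines in UTC: 09:25-13:30, 14:05-15:50 (subtract 1h to convert from UTC+1).
Sven in UTC: 09:10-13:50, 14:35-16:15 (subtract 5h to convert from UTC+5).
Nikolai: not fully free for 10:40-11:25. Pablo: not fully free for 10:40-11:25. Oona: not fully free for 10:40-11:25. Ines: free for 10:40-11:25. Sven: free for 10:40-11:25.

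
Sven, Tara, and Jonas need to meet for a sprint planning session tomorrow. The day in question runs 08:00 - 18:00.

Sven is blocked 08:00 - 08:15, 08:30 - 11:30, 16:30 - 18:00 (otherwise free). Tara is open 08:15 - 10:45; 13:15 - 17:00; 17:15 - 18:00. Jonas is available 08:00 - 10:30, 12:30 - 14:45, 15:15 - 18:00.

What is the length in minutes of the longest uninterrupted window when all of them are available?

90

Sven free: 08:15-08:30, 11:30-16:30 (invert busy blocks within the working day).
Tara free: 08:15-10:45, 13:15-17:00, 17:15-18:00.
Jonas free: 08:00-10:30, 12:30-14:45, 15:15-18:00.
Sven ∩ Tara: 08:15-08:30, 13:15-16:30.
Sven ∩ Tara ∩ Jonas: 08:15-08:30, 13:15-14:45, 15:15-16:30.
The longest is 13:15-14:45 at 90 minutes.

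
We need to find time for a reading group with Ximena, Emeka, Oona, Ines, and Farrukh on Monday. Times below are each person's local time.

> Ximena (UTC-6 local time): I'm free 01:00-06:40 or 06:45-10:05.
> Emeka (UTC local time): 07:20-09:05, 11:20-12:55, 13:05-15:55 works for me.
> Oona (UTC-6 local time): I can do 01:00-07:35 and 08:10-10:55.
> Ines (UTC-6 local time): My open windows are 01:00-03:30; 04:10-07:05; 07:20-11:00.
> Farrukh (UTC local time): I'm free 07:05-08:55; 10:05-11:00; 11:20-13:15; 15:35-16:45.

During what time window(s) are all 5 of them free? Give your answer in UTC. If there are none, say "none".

07:20-08:55, 11:20-12:40, 12:45-12:55, 15:35-15:55

Ximena in UTC: 07:00-12:40, 12:45-16:05 (add 6h to convert from UTC-6).
Emeka in UTC: 07:20-09:05, 11:20-12:55, 13:05-15:55.
Oona in UTC: 07:00-13:35, 14:10-16:55 (add 6h to convert from UTC-6).
Ines in UTC: 07:00-09:30, 10:10-13:05, 13:20-17:00 (add 6h to convert from UTC-6).
Farrukh in UTC: 07:05-08:55, 10:05-11:00, 11:20-13:15, 15:35-16:45.
Ximena ∩ Emeka: 07:20-09:05, 11:20-12:40, 12:45-12:55, 13:05-15:55.
Ximena ∩ Emeka ∩ Oona: 07:20-09:05, 11:20-12:40, 12:45-12:55, 13:05-13:35, 14:10-15:55.
Ximena ∩ Emeka ∩ Oona ∩ Ines: 07:20-09:05, 11:20-12:40, 12:45-12:55, 13:20-13:35, 14:10-15:55.
Ximena ∩ Emeka ∩ Oona ∩ Ines ∩ Farrukh: 07:20-08:55, 11:20-12:40, 12:45-12:55, 15:35-15:55.
So the common availability across everyone is 07:20-08:55, 11:20-12:40, 12:45-12:55, 15:35-15:55.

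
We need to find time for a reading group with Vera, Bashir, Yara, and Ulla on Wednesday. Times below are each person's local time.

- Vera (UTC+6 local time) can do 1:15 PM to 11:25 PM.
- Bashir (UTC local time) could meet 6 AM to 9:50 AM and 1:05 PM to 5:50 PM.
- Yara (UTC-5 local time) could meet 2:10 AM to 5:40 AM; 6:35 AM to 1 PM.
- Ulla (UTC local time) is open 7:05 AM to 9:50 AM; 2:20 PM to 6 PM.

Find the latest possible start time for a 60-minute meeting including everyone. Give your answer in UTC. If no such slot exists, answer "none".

Vera in UTC: 07:15-17:25 (subtract 6h to convert from UTC+6).
Bashir in UTC: 06:00-09:50, 13:05-17:50.
Yara in UTC: 07:10-10:40, 11:35-18:00 (add 5h to convert from UTC-5).
Ulla in UTC: 07:05-09:50, 14:20-18:00.
Vera ∩ Bashir: 07:15-09:50, 13:05-17:25.
Vera ∩ Bashir ∩ Yara: 07:15-09:50, 13:05-17:25.
Vera ∩ Bashir ∩ Yara ∩ Ulla: 07:15-09:50, 14:20-17:25.
The last common window of at least 60 minutes is 14:20-17:25; a 60-minute meeting can start as late as 16:25 and still end by 17:25.

16:25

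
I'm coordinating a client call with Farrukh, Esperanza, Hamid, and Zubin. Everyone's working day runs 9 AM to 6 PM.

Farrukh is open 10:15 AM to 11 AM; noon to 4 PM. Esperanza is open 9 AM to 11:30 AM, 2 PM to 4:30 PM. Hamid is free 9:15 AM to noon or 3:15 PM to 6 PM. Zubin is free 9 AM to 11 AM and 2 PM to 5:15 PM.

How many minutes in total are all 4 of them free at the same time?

90

Farrukh ∩ Esperanza: 10:15-11:00, 14:00-16:00.
Farrukh ∩ Esperanza ∩ Hamid: 10:15-11:00, 15:15-16:00.
Farrukh ∩ Esperanza ∩ Hamid ∩ Zubin: 10:15-11:00, 15:15-16:00.
So the common availability across everyone is 10:15-11:00, 15:15-16:00.
Summing the common windows: 45 + 45 = 90 minutes.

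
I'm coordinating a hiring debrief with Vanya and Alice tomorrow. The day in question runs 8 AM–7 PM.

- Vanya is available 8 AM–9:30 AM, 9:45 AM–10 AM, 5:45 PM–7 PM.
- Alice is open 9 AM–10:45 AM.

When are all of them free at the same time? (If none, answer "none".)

Vanya ∩ Alice: 09:00-09:30, 09:45-10:00.
So the common availability across everyone is 09:00-09:30, 09:45-10:00.

09:00-09:30, 09:45-10:00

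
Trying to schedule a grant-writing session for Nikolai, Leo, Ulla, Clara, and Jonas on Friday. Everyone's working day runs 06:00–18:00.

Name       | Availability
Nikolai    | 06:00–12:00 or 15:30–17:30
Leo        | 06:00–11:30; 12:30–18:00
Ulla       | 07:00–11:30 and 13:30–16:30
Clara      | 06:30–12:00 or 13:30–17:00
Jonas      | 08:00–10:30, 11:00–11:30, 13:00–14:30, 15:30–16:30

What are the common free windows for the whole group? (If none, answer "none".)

08:00-10:30, 11:00-11:30, 15:30-16:30

Nikolai ∩ Leo: 06:00-11:30, 15:30-17:30.
Nikolai ∩ Leo ∩ Ulla: 07:00-11:30, 15:30-16:30.
Nikolai ∩ Leo ∩ Ulla ∩ Clara: 07:00-11:30, 15:30-16:30.
Nikolai ∩ Leo ∩ Ulla ∩ Clara ∩ Jonas: 08:00-10:30, 11:00-11:30, 15:30-16:30.
So the common availability across everyone is 08:00-10:30, 11:00-11:30, 15:30-16:30.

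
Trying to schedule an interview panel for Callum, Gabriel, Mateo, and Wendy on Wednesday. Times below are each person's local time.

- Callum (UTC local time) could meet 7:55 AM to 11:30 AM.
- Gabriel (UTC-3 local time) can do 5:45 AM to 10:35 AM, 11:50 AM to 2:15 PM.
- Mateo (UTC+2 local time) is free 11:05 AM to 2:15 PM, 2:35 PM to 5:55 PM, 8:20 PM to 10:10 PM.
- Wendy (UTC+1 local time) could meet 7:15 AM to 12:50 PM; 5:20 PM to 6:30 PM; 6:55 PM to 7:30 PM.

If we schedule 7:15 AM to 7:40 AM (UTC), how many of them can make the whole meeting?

1

Callum in UTC: 07:55-11:30.
Gabriel in UTC: 08:45-13:35, 14:50-17:15 (add 3h to convert from UTC-3).
Mateo in UTC: 09:05-12:15, 12:35-15:55, 18:20-20:10 (subtract 2h to convert from UTC+2).
Wendy in UTC: 06:15-11:50, 16:20-17:30, 17:55-18:30 (subtract 1h to convert from UTC+1).
Wendy can make the full 07:15-07:40 slot — that's 1.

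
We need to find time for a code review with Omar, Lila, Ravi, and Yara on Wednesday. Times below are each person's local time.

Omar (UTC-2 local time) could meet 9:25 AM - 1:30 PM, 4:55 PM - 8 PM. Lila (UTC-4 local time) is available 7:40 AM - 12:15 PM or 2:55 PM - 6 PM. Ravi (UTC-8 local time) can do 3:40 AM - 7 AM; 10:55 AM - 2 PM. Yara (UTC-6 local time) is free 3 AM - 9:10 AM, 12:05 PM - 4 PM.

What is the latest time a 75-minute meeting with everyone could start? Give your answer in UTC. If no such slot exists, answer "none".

Omar in UTC: 11:25-15:30, 18:55-22:00 (add 2h to convert from UTC-2).
Lila in UTC: 11:40-16:15, 18:55-22:00 (add 4h to convert from UTC-4).
Ravi in UTC: 11:40-15:00, 18:55-22:00 (add 8h to convert from UTC-8).
Yara in UTC: 09:00-15:10, 18:05-22:00 (add 6h to convert from UTC-6).
Omar ∩ Lila: 11:40-15:30, 18:55-22:00.
Omar ∩ Lila ∩ Ravi: 11:40-15:00, 18:55-22:00.
Omar ∩ Lila ∩ Ravi ∩ Yara: 11:40-15:00, 18:55-22:00.
The last common window of at least 75 minutes is 18:55-22:00; a 75-minute meeting can start as late as 20:45 and still end by 22:00.

20:45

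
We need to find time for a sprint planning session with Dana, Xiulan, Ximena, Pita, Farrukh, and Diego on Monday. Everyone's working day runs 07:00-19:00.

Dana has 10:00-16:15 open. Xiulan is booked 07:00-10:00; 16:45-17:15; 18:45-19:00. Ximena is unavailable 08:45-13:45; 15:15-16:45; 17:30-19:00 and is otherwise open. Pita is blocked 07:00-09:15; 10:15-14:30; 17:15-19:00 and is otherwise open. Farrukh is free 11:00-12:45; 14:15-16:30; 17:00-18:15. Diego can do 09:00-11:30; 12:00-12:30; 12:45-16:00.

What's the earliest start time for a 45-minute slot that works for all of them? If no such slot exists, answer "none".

14:30

Dana free: 10:00-16:15.
Xiulan free: 10:00-16:45, 17:15-18:45 (invert busy blocks within the working day).
Ximena free: 07:00-08:45, 13:45-15:15, 16:45-17:30 (invert busy blocks within the working day).
Pita free: 09:15-10:15, 14:30-17:15 (invert busy blocks within the working day).
Farrukh free: 11:00-12:45, 14:15-16:30, 17:00-18:15.
Diego free: 09:00-11:30, 12:00-12:30, 12:45-16:00.
Dana ∩ Xiulan: 10:00-16:15.
Dana ∩ Xiulan ∩ Ximena: 13:45-15:15.
Dana ∩ Xiulan ∩ Ximena ∩ Pita: 14:30-15:15.
Dana ∩ Xiulan ∩ Ximena ∩ Pita ∩ Farrukh: 14:30-15:15.
Dana ∩ Xiulan ∩ Ximena ∩ Pita ∩ Farrukh ∩ Diego: 14:30-15:15.
The first common window of at least 45 minutes is 14:30-15:15, so the earliest start is 14:30.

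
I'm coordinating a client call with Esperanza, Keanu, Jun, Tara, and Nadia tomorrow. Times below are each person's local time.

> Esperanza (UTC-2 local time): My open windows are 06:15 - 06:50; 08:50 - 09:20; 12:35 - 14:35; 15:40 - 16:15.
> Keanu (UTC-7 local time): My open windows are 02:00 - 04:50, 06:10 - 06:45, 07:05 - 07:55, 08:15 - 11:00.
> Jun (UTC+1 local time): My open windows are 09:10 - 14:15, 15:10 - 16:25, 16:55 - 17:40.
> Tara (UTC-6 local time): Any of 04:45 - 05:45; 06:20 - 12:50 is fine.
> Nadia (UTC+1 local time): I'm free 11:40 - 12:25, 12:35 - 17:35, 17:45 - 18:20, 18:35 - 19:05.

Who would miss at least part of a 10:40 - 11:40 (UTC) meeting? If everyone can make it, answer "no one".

Esperanza, Nadia, Tara

Esperanza in UTC: 08:15-08:50, 10:50-11:20, 14:35-16:35, 17:40-18:15 (add 2h to convert from UTC-2).
Keanu in UTC: 09:00-11:50, 13:10-13:45, 14:05-14:55, 15:15-18:00 (add 7h to convert from UTC-7).
Jun in UTC: 08:10-13:15, 14:10-15:25, 15:55-16:40 (subtract 1h to convert from UTC+1).
Tara in UTC: 10:45-11:45, 12:20-18:50 (add 6h to convert from UTC-6).
Nadia in UTC: 10:40-11:25, 11:35-16:35, 16:45-17:20, 17:35-18:05 (subtract 1h to convert from UTC+1).
Esperanza: not fully free for 10:40-11:40. Keanu: free for 10:40-11:40. Jun: free for 10:40-11:40. Tara: not fully free for 10:40-11:40. Nadia: not fully free for 10:40-11:40.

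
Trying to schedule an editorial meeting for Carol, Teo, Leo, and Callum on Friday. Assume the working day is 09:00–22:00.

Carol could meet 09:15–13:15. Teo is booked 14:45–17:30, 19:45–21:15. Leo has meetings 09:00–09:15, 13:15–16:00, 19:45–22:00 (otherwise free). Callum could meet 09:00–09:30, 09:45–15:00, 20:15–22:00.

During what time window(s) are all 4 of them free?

09:15-09:30, 09:45-13:15

Carol free: 09:15-13:15.
Teo free: 09:00-14:45, 17:30-19:45, 21:15-22:00 (invert busy blocks within the working day).
Leo free: 09:15-13:15, 16:00-19:45 (invert busy blocks within the working day).
Callum free: 09:00-09:30, 09:45-15:00, 20:15-22:00.
Carol ∩ Teo: 09:15-13:15.
Carol ∩ Teo ∩ Leo: 09:15-13:15.
Carol ∩ Teo ∩ Leo ∩ Callum: 09:15-09:30, 09:45-13:15.
So the common availability across everyone is 09:15-09:30, 09:45-13:15.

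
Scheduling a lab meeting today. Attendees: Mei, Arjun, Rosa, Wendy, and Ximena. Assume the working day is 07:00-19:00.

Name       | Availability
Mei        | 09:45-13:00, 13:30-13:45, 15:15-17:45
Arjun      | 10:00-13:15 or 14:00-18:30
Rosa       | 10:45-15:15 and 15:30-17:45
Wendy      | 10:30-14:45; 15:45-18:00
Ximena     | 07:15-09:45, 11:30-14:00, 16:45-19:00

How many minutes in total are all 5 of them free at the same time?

Mei ∩ Arjun: 10:00-13:00, 15:15-17:45.
Mei ∩ Arjun ∩ Rosa: 10:45-13:00, 15:30-17:45.
Mei ∩ Arjun ∩ Rosa ∩ Wendy: 10:45-13:00, 15:45-17:45.
Mei ∩ Arjun ∩ Rosa ∩ Wendy ∩ Ximena: 11:30-13:00, 16:45-17:45.
Summing the common windows: 90 + 60 = 150 minutes.

150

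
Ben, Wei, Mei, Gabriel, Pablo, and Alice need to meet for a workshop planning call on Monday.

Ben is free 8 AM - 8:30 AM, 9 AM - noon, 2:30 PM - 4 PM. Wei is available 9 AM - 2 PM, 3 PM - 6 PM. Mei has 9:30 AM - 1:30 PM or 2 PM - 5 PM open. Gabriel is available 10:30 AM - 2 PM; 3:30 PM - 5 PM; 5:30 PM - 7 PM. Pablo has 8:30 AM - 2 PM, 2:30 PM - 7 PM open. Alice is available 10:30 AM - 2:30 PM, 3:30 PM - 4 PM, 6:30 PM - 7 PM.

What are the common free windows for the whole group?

Ben ∩ Wei: 09:00-12:00, 15:00-16:00.
Ben ∩ Wei ∩ Mei: 09:30-12:00, 15:00-16:00.
Ben ∩ Wei ∩ Mei ∩ Gabriel: 10:30-12:00, 15:30-16:00.
Ben ∩ Wei ∩ Mei ∩ Gabriel ∩ Pablo: 10:30-12:00, 15:30-16:00.
Ben ∩ Wei ∩ Mei ∩ Gabriel ∩ Pablo ∩ Alice: 10:30-12:00, 15:30-16:00.

10:30-12:00, 15:30-16:00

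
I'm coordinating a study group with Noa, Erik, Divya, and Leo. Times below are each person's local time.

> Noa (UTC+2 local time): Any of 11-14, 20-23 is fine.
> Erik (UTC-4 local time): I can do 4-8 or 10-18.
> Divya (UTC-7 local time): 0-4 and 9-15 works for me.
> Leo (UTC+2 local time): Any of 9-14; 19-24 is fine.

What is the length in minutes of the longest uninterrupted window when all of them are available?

Noa in UTC: 09:00-12:00, 18:00-21:00 (subtract 2h to convert from UTC+2).
Erik in UTC: 08:00-12:00, 14:00-22:00 (add 4h to convert from UTC-4).
Divya in UTC: 07:00-11:00, 16:00-22:00 (add 7h to convert from UTC-7).
Leo in UTC: 07:00-12:00, 17:00-22:00 (subtract 2h to convert from UTC+2).
Noa ∩ Erik: 09:00-12:00, 18:00-21:00.
Noa ∩ Erik ∩ Divya: 09:00-11:00, 18:00-21:00.
Noa ∩ Erik ∩ Divya ∩ Leo: 09:00-11:00, 18:00-21:00.
The longest is 18:00-21:00 at 180 minutes.

180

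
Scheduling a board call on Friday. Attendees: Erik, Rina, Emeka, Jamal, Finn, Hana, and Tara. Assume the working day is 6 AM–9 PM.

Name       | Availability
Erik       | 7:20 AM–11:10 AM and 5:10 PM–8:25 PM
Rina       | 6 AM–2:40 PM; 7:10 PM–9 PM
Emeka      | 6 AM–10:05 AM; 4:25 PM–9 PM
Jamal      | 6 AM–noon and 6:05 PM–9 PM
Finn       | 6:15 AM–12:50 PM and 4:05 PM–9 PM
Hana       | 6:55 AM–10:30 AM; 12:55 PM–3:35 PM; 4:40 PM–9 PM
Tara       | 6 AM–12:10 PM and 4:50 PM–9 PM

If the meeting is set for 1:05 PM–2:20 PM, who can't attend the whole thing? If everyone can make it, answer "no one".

Emeka, Erik, Finn, Jamal, Tara

Erik: not fully free for 13:05-14:20. Rina: free for 13:05-14:20. Emeka: not fully free for 13:05-14:20. Jamal: not fully free for 13:05-14:20. Finn: not fully free for 13:05-14:20. Hana: free for 13:05-14:20. Tara: not fully free for 13:05-14:20.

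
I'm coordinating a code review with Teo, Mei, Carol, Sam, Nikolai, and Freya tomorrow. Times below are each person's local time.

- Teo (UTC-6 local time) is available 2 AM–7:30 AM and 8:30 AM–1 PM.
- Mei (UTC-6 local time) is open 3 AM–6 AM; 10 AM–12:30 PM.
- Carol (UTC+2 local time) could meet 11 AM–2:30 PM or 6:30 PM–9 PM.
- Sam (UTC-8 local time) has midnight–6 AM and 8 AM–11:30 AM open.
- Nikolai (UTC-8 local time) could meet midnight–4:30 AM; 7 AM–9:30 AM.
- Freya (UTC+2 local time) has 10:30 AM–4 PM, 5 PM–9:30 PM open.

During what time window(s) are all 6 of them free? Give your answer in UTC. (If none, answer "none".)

09:00-12:00, 16:30-17:30

Teo in UTC: 08:00-13:30, 14:30-19:00 (add 6h to convert from UTC-6).
Mei in UTC: 09:00-12:00, 16:00-18:30 (add 6h to convert from UTC-6).
Carol in UTC: 09:00-12:30, 16:30-19:00 (subtract 2h to convert from UTC+2).
Sam in UTC: 08:00-14:00, 16:00-19:30 (add 8h to convert from UTC-8).
Nikolai in UTC: 08:00-12:30, 15:00-17:30 (add 8h to convert from UTC-8).
Freya in UTC: 08:30-14:00, 15:00-19:30 (subtract 2h to convert from UTC+2).
Teo ∩ Mei: 09:00-12:00, 16:00-18:30.
Teo ∩ Mei ∩ Carol: 09:00-12:00, 16:30-18:30.
Teo ∩ Mei ∩ Carol ∩ Sam: 09:00-12:00, 16:30-18:30.
Teo ∩ Mei ∩ Carol ∩ Sam ∩ Nikolai: 09:00-12:00, 16:30-17:30.
Teo ∩ Mei ∩ Carol ∩ Sam ∩ Nikolai ∩ Freya: 09:00-12:00, 16:30-17:30.
Those are the intersection windows.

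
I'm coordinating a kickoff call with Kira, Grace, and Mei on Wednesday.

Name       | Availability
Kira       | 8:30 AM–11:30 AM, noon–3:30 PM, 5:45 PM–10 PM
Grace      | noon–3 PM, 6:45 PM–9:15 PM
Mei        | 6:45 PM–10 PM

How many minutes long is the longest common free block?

Kira ∩ Grace: 12:00-15:00, 18:45-21:15.
Kira ∩ Grace ∩ Mei: 18:45-21:15.
Those are the intersection windows.
The longest is 18:45-21:15 at 150 minutes.

150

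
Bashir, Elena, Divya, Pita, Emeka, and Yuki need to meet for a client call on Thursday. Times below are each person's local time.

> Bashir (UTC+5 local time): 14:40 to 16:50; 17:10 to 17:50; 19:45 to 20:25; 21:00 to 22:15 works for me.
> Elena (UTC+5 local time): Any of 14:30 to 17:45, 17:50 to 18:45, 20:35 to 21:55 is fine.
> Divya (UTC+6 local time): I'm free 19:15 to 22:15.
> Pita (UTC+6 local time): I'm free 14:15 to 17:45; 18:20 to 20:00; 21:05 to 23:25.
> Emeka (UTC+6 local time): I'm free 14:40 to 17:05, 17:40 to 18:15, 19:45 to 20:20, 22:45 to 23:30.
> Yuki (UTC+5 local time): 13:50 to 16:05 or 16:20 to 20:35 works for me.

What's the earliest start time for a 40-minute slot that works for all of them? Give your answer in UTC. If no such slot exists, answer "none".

none

Bashir in UTC: 09:40-11:50, 12:10-12:50, 14:45-15:25, 16:00-17:15 (subtract 5h to convert from UTC+5).
Elena in UTC: 09:30-12:45, 12:50-13:45, 15:35-16:55 (subtract 5h to convert from UTC+5).
Divya in UTC: 13:15-16:15 (subtract 6h to convert from UTC+6).
Pita in UTC: 08:15-11:45, 12:20-14:00, 15:05-17:25 (subtract 6h to convert from UTC+6).
Emeka in UTC: 08:40-11:05, 11:40-12:15, 13:45-14:20, 16:45-17:30 (subtract 6h to convert from UTC+6).
Yuki in UTC: 08:50-11:05, 11:20-15:35 (subtract 5h to convert from UTC+5).
Bashir ∩ Elena: 09:40-11:50, 12:10-12:45, 16:00-16:55.
Bashir ∩ Elena ∩ Divya: 16:00-16:15.
Bashir ∩ Elena ∩ Divya ∩ Pita: 16:00-16:15.
Bashir ∩ Elena ∩ Divya ∩ Pita ∩ Emeka: ∅.
Bashir ∩ Elena ∩ Divya ∩ Pita ∩ Emeka ∩ Yuki: ∅.
There is no time when everyone is free.
No common window is at least 40 minutes long.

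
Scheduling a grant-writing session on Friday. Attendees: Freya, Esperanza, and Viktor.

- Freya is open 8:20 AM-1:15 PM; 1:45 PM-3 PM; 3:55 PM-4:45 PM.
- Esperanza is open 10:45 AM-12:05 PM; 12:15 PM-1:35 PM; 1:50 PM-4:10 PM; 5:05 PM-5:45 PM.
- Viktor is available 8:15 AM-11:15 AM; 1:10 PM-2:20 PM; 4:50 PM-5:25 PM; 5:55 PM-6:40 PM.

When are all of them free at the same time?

Freya ∩ Esperanza: 10:45-12:05, 12:15-13:15, 13:50-15:00, 15:55-16:10.
Freya ∩ Esperanza ∩ Viktor: 10:45-11:15, 13:10-13:15, 13:50-14:20.
Those are the intersection windows.

10:45-11:15, 13:10-13:15, 13:50-14:20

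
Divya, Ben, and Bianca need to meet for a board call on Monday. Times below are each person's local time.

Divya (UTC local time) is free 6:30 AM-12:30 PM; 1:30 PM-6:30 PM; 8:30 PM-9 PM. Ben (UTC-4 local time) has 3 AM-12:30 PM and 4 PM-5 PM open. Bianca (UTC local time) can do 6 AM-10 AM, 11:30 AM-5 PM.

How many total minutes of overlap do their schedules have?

420

Divya in UTC: 06:30-12:30, 13:30-18:30, 20:30-21:00.
Ben in UTC: 07:00-16:30, 20:00-21:00 (add 4h to convert from UTC-4).
Bianca in UTC: 06:00-10:00, 11:30-17:00.
Divya ∩ Ben: 07:00-12:30, 13:30-16:30, 20:30-21:00.
Divya ∩ Ben ∩ Bianca: 07:00-10:00, 11:30-12:30, 13:30-16:30.
Those are the intersection windows.
Summing the common windows: 180 + 60 + 180 = 420 minutes.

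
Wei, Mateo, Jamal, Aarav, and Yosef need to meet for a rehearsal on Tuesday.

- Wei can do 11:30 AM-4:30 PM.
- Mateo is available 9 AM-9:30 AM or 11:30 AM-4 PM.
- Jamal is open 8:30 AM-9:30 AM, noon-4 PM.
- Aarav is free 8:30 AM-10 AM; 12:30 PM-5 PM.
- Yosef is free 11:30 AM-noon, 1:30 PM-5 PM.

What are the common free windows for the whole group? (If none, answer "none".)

13:30-16:00

Wei ∩ Mateo: 11:30-16:00.
Wei ∩ Mateo ∩ Jamal: 12:00-16:00.
Wei ∩ Mateo ∩ Jamal ∩ Aarav: 12:30-16:00.
Wei ∩ Mateo ∩ Jamal ∩ Aarav ∩ Yosef: 13:30-16:00.
So the common availability across everyone is 13:30-16:00.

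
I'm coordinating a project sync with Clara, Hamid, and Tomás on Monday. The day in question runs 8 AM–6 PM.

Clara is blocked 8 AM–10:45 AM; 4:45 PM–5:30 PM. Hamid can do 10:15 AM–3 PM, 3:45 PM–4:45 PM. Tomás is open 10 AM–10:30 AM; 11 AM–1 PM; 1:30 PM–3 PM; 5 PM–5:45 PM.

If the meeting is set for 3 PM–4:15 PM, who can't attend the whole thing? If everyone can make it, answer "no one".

Clara free: 10:45-16:45, 17:30-18:00 (invert busy blocks within the working day).
Hamid free: 10:15-15:00, 15:45-16:45.
Tomás free: 10:00-10:30, 11:00-13:00, 13:30-15:00, 17:00-17:45.
Clara: free for 15:00-16:15. Hamid: not fully free for 15:00-16:15. Tomás: not fully free for 15:00-16:15.

Hamid, Tomás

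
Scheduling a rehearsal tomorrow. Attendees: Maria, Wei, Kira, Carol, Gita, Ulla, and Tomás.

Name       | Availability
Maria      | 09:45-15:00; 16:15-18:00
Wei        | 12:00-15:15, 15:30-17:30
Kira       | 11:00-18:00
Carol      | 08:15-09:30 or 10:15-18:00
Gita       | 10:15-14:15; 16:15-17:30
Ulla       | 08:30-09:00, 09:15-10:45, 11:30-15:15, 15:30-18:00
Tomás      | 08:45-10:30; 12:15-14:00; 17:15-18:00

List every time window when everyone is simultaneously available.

Maria ∩ Wei: 12:00-15:00, 16:15-17:30.
Maria ∩ Wei ∩ Kira: 12:00-15:00, 16:15-17:30.
Maria ∩ Wei ∩ Kira ∩ Carol: 12:00-15:00, 16:15-17:30.
Maria ∩ Wei ∩ Kira ∩ Carol ∩ Gita: 12:00-14:15, 16:15-17:30.
Maria ∩ Wei ∩ Kira ∩ Carol ∩ Gita ∩ Ulla: 12:00-14:15, 16:15-17:30.
Maria ∩ Wei ∩ Kira ∩ Carol ∩ Gita ∩ Ulla ∩ Tomás: 12:15-14:00, 17:15-17:30.
So the common availability across everyone is 12:15-14:00, 17:15-17:30.

12:15-14:00, 17:15-17:30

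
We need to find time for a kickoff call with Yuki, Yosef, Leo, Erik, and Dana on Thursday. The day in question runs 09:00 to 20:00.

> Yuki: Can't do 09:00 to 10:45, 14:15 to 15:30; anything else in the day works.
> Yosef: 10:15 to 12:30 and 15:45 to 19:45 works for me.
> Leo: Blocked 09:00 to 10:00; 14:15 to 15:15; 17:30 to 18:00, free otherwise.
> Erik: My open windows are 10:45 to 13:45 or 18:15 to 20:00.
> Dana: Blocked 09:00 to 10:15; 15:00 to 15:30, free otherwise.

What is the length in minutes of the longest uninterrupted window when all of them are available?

105

Yuki free: 10:45-14:15, 15:30-20:00 (invert busy blocks within the working day).
Yosef free: 10:15-12:30, 15:45-19:45.
Leo free: 10:00-14:15, 15:15-17:30, 18:00-20:00 (invert busy blocks within the working day).
Erik free: 10:45-13:45, 18:15-20:00.
Dana free: 10:15-15:00, 15:30-20:00 (invert busy blocks within the working day).
Yuki ∩ Yosef: 10:45-12:30, 15:45-19:45.
Yuki ∩ Yosef ∩ Leo: 10:45-12:30, 15:45-17:30, 18:00-19:45.
Yuki ∩ Yosef ∩ Leo ∩ Erik: 10:45-12:30, 18:15-19:45.
Yuki ∩ Yosef ∩ Leo ∩ Erik ∩ Dana: 10:45-12:30, 18:15-19:45.
The longest is 10:45-12:30 at 105 minutes.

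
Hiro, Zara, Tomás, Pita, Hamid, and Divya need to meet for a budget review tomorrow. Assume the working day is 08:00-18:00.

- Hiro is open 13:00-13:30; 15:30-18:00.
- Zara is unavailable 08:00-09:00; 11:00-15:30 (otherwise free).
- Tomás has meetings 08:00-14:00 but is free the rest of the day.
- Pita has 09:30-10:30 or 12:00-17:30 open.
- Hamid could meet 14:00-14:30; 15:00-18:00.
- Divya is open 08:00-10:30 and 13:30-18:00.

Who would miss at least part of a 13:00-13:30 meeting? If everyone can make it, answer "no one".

Hiro free: 13:00-13:30, 15:30-18:00.
Zara free: 09:00-11:00, 15:30-18:00 (invert busy blocks within the working day).
Tomás free: 14:00-18:00 (invert busy blocks within the working day).
Pita free: 09:30-10:30, 12:00-17:30.
Hamid free: 14:00-14:30, 15:00-18:00.
Divya free: 08:00-10:30, 13:30-18:00.
Hiro: free for 13:00-13:30. Zara: not fully free for 13:00-13:30. Tomás: not fully free for 13:00-13:30. Pita: free for 13:00-13:30. Hamid: not fully free for 13:00-13:30. Divya: not fully free for 13:00-13:30.

Divya, Hamid, Tomás, Zara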